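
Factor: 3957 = 3^1 *1319^1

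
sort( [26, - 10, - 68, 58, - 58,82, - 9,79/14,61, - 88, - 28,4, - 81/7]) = [ - 88,  -  68, - 58, - 28,  -  81/7, - 10,-9,4,79/14,26, 58,61, 82 ] 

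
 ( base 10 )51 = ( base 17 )30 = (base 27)1o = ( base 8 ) 63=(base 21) 29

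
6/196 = 3/98  =  0.03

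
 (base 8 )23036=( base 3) 111101102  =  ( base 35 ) 7XS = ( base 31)A4O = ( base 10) 9758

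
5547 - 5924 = -377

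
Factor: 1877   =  1877^1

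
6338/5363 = 6338/5363 = 1.18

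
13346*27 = 360342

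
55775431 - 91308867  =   - 35533436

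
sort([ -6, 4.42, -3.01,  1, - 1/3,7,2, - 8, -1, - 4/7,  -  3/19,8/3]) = [  -  8, - 6,  -  3.01,-1 , - 4/7, - 1/3,-3/19,1,2, 8/3,4.42, 7 ]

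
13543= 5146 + 8397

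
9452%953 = 875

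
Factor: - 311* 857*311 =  - 311^2* 857^1 = - 82889897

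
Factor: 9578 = 2^1*4789^1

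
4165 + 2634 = 6799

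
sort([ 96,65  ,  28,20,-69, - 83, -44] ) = [ - 83, - 69, - 44,20,28  ,  65,96]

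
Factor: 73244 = 2^2*18311^1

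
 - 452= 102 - 554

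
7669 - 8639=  - 970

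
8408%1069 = 925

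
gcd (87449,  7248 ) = 1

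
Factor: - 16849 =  - 7^1 * 29^1*83^1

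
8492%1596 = 512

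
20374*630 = 12835620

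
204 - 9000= - 8796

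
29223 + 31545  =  60768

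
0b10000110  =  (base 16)86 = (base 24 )5e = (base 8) 206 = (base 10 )134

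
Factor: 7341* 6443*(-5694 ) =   -  2^1 * 3^2 * 13^1*17^1*73^1*379^1*2447^1 = - 269315170722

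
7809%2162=1323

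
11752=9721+2031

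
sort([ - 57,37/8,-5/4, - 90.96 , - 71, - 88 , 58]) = [ - 90.96, - 88,-71, - 57, - 5/4, 37/8,58 ] 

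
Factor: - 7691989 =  - 29^1*265241^1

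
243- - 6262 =6505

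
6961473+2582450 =9543923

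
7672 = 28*274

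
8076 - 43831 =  - 35755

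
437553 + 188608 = 626161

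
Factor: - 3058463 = -701^1*4363^1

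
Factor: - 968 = - 2^3 * 11^2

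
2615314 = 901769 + 1713545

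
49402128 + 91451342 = 140853470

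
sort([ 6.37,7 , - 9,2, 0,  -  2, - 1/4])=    [ -9, - 2, -1/4,0,2 , 6.37,7]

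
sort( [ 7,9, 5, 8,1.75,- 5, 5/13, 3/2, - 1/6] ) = [  -  5,  -  1/6 , 5/13,3/2, 1.75, 5, 7,8, 9]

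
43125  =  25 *1725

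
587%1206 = 587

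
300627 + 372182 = 672809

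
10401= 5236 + 5165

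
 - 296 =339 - 635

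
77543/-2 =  - 77543/2 = - 38771.50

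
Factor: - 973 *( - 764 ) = 743372 = 2^2*7^1*139^1*191^1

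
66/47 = 1+19/47 = 1.40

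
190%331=190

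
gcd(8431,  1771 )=1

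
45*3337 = 150165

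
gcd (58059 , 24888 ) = 3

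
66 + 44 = 110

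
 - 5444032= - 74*73568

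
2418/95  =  25+43/95  =  25.45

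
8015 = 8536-521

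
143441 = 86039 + 57402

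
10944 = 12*912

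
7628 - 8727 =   -  1099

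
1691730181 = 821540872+870189309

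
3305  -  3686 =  - 381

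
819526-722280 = 97246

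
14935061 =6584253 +8350808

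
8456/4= 2114=2114.00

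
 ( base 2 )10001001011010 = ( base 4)2021122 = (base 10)8794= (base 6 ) 104414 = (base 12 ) 510A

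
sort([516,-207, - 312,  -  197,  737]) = [ - 312 , - 207, - 197,516 , 737 ] 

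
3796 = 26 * 146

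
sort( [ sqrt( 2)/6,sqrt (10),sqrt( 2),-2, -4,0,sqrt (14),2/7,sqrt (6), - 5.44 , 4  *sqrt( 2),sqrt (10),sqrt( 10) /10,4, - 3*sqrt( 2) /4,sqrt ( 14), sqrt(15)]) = [ - 5.44, - 4,-2, - 3 * sqrt(2)/4,0,sqrt( 2)/6,2/7,  sqrt( 10 )/10,sqrt( 2),sqrt( 6),sqrt( 10),sqrt( 10), sqrt( 14),sqrt (14),sqrt(15), 4, 4*sqrt (2 )]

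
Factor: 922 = 2^1*461^1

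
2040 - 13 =2027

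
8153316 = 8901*916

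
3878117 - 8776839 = - 4898722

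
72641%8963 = 937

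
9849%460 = 189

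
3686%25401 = 3686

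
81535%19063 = 5283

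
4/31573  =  4/31573  =  0.00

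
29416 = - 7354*( - 4 )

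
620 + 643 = 1263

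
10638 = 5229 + 5409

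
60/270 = 2/9 = 0.22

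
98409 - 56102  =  42307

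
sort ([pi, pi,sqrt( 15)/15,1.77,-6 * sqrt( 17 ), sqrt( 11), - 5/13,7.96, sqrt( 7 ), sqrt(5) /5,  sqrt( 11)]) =[-6  *  sqrt( 17 ), - 5/13, sqrt( 15) /15 , sqrt(5)/5 , 1.77,sqrt( 7), pi, pi,sqrt( 11 ), sqrt( 11 ), 7.96 ] 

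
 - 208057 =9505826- 9713883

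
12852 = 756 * 17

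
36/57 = 12/19 = 0.63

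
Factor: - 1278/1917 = -2/3 = -2^1* 3^(  -  1) 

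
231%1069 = 231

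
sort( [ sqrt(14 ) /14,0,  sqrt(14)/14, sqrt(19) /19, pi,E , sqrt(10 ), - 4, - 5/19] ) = [ - 4, - 5/19,  0, sqrt(19)/19,  sqrt( 14)/14  ,  sqrt( 14) /14, E,pi,sqrt(10) ]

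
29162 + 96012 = 125174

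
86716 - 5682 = 81034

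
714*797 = 569058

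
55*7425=408375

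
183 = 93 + 90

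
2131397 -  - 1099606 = 3231003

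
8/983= 8/983 = 0.01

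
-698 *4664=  -3255472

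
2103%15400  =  2103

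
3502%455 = 317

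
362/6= 181/3  =  60.33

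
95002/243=390 +232/243=390.95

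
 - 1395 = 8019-9414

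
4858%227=91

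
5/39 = 5/39  =  0.13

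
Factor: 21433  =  21433^1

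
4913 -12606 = - 7693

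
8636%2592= 860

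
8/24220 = 2/6055 = 0.00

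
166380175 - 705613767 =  - 539233592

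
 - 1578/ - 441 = 3 + 85/147 = 3.58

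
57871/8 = 7233+7/8 = 7233.88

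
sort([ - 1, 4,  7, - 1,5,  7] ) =[ - 1, - 1, 4, 5,7,  7 ] 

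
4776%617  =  457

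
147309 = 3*49103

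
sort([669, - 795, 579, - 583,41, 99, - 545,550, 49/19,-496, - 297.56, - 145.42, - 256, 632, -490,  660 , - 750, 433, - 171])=[ - 795,  -  750, - 583, - 545, - 496, - 490, - 297.56,  -  256, -171, - 145.42,49/19, 41, 99,433,550, 579, 632, 660 , 669 ] 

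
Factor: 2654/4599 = 2^1*3^( - 2 ) * 7^( - 1)*73^ (-1 )*1327^1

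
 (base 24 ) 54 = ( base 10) 124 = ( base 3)11121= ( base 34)3M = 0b1111100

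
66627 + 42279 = 108906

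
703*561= 394383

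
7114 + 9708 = 16822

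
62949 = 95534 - 32585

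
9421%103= 48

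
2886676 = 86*33566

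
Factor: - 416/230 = -2^4*5^( - 1)*13^1*23^( -1) = - 208/115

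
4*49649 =198596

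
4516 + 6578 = 11094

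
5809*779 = 4525211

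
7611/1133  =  6 + 813/1133 = 6.72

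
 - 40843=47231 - 88074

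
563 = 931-368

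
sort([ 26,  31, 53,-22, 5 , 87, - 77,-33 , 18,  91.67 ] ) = [ - 77 , - 33, - 22,5, 18, 26, 31, 53,87, 91.67]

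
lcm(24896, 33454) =1070528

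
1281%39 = 33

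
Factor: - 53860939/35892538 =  - 4896449/3262958 = - 2^(  -  1)*461^( - 1)*3539^(-1 ) * 4896449^1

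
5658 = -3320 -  -8978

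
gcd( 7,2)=1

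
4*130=520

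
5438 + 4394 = 9832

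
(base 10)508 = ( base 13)301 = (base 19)17E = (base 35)ei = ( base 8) 774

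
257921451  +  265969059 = 523890510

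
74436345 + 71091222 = 145527567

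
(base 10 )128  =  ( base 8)200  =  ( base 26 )4o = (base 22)5I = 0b10000000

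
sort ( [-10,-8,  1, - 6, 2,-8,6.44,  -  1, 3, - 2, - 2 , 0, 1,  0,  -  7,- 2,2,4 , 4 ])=[-10, -8,-8,-7 ,-6,  -  2,-2,  -  2 ,-1,0 , 0,  1, 1,  2 , 2, 3,4, 4,6.44 ] 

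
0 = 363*0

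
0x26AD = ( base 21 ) 119A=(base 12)5891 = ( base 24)h4d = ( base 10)9901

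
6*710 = 4260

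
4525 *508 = 2298700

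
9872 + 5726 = 15598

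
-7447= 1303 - 8750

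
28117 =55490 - 27373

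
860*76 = 65360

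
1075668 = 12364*87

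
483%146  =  45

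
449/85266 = 449/85266 = 0.01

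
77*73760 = 5679520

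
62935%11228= 6795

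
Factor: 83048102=2^1*97^1 * 428083^1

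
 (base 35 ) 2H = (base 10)87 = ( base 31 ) 2P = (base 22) 3L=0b1010111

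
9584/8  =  1198 = 1198.00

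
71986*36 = 2591496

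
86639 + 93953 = 180592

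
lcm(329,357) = 16779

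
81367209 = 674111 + 80693098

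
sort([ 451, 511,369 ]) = [ 369 , 451, 511 ] 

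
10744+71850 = 82594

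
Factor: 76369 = 76369^1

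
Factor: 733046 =2^1*313^1*1171^1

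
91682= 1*91682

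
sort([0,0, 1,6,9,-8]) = [  -  8,  0,0,1,6,9]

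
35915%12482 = 10951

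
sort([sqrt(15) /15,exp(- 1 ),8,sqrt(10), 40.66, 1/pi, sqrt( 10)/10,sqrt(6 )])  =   [ sqrt( 15)/15, sqrt (10 ) /10,1/pi, exp( - 1 ),sqrt (6),  sqrt ( 10),8, 40.66 ]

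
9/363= 3/121 = 0.02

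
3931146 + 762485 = 4693631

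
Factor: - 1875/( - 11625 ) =5^1*31^(-1 )= 5/31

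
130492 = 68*1919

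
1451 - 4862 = -3411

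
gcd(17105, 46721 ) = 1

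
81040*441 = 35738640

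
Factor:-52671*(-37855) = 1993860705 = 3^1 *5^1*  67^1*97^1*113^1*181^1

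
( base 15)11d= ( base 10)253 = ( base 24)ad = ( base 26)9J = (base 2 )11111101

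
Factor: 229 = 229^1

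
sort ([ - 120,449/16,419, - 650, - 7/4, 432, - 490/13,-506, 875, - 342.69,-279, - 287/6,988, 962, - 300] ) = [ - 650, - 506,- 342.69,- 300, -279,- 120, - 287/6, - 490/13, - 7/4,449/16,419, 432, 875,962,988]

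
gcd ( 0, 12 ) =12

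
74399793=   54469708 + 19930085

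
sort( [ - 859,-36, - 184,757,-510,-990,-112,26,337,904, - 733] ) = [  -  990,  -  859,-733,  -  510, -184 , - 112, - 36,26, 337,757,  904]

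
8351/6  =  8351/6 = 1391.83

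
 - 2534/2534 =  - 1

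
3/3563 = 3/3563= 0.00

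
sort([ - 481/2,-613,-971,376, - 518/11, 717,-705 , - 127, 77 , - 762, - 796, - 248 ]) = [ - 971, - 796, - 762, - 705,-613,-248, - 481/2, - 127, - 518/11, 77,376 , 717 ]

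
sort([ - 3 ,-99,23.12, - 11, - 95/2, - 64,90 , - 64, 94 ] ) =[ - 99, - 64, - 64, - 95/2 ,-11 , - 3, 23.12,90, 94]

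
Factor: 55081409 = 41^1* 43^1  *  157^1 * 199^1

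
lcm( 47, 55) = 2585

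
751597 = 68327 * 11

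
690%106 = 54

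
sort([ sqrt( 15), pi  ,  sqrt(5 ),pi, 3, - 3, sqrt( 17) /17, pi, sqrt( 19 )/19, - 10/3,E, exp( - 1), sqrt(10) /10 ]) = [ - 10/3 ,-3,  sqrt( 19)/19,sqrt( 17)/17,sqrt( 10 ) /10,  exp( - 1),sqrt( 5),E, 3 , pi, pi,  pi  ,  sqrt( 15 ) ]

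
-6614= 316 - 6930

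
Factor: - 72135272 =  - 2^3*11^1*819719^1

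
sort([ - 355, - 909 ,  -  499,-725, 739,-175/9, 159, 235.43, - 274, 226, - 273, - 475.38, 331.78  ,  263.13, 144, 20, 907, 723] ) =[- 909 , - 725, - 499, - 475.38,- 355, - 274, - 273, - 175/9,20,144, 159, 226, 235.43,263.13, 331.78,723, 739,907]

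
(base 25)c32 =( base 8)16631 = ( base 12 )4475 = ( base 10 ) 7577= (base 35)66H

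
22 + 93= 115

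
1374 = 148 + 1226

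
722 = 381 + 341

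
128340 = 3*42780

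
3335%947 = 494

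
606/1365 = 202/455 =0.44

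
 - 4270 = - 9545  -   - 5275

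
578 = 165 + 413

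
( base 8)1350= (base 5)10434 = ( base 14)3B2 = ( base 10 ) 744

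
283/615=283/615 = 0.46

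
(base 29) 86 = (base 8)356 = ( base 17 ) E0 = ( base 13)154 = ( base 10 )238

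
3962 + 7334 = 11296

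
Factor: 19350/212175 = 86/943 = 2^1*23^(-1)*41^( - 1 )*43^1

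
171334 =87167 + 84167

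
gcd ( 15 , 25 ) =5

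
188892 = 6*31482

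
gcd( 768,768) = 768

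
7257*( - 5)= - 36285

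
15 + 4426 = 4441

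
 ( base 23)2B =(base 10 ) 57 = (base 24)29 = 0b111001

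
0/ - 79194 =0/1 = - 0.00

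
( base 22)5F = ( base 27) 4h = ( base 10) 125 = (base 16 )7D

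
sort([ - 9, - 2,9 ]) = [ - 9, - 2, 9 ]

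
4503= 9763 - 5260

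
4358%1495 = 1368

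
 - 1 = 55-56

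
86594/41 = 2112 + 2/41 = 2112.05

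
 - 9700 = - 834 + - 8866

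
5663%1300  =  463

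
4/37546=2/18773 = 0.00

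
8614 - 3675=4939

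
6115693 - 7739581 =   -  1623888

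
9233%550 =433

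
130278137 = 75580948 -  - 54697189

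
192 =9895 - 9703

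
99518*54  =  5373972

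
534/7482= 89/1247=0.07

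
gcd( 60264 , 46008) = 648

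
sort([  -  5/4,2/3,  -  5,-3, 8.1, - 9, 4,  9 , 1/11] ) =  [  -  9,-5, - 3,- 5/4,  1/11,2/3, 4,8.1, 9 ]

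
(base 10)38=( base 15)28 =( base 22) 1g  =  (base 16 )26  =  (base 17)24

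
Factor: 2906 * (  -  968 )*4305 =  - 12109999440 = -2^4*3^1* 5^1 * 7^1*11^2*41^1*1453^1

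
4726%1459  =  349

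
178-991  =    -  813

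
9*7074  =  63666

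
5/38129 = 5/38129 =0.00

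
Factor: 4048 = 2^4 *11^1*23^1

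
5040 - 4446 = 594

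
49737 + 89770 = 139507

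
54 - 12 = 42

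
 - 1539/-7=219 + 6/7 = 219.86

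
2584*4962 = 12821808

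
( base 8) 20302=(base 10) 8386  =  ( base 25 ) DAB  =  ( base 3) 102111121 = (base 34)78m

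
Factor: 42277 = 67^1*631^1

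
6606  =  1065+5541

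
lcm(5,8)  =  40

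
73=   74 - 1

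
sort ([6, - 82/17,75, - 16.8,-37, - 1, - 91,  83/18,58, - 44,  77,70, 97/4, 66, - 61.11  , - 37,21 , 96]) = [ - 91, - 61.11,-44, - 37, - 37, - 16.8, - 82/17 , - 1,  83/18,6,  21,  97/4, 58, 66,70, 75,77,96]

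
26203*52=1362556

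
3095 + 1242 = 4337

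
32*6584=210688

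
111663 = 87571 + 24092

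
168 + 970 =1138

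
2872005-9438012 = -6566007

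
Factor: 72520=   2^3 *5^1*7^2*37^1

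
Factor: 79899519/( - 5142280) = - 2^( - 3)*3^1*5^( -1 )*7^1*11^( - 1)*13^( - 1 )*29^( - 1) * 31^( - 1)*3804739^1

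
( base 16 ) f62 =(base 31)431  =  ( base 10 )3938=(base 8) 7542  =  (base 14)1614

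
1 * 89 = 89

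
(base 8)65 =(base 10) 53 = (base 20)2d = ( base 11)49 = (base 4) 311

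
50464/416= 1577/13  =  121.31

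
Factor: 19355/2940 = 79/12 = 2^ ( - 2)*3^(-1)*79^1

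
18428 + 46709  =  65137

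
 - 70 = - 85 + 15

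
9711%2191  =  947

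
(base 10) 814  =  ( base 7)2242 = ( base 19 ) 24g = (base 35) N9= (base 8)1456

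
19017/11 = 1728 + 9/11 =1728.82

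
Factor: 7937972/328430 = 3968986/164215 = 2^1  *5^( - 1 )*7^1*19^1*43^1  *347^1*32843^( - 1) 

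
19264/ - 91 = -212  +  4/13 = - 211.69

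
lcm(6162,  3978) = 314262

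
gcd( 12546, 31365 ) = 6273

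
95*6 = 570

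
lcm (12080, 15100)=60400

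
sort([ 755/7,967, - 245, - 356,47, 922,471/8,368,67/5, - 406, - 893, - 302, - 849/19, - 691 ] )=[-893, - 691, - 406, - 356, - 302, -245, - 849/19, 67/5, 47,471/8,755/7, 368, 922 , 967] 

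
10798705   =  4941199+5857506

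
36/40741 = 36/40741 = 0.00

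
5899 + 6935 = 12834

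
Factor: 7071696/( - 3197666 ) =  - 3535848/1598833 = -2^3*3^2*17^( - 1 )* 49109^1*94049^( - 1 ) 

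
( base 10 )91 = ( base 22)43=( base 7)160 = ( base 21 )47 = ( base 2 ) 1011011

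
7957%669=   598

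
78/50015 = 78/50015 = 0.00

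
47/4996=47/4996 = 0.01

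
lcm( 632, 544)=42976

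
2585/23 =2585/23=112.39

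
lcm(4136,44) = 4136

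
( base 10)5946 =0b1011100111010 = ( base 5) 142241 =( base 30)6i6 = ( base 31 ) 65p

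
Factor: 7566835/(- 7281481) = -5^1*149^( - 1) * 48869^(-1)*1513367^1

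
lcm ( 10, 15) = 30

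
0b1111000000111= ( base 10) 7687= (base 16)1e07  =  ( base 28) 9mf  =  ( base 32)7G7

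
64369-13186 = 51183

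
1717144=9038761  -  7321617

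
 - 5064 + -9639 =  - 14703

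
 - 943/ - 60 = 943/60 = 15.72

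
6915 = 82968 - 76053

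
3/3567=1/1189 = 0.00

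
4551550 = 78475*58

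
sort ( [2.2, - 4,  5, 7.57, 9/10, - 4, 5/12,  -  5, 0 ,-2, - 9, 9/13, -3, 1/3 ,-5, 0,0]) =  [ - 9,-5,-5, - 4,-4 ,-3,  -  2, 0 , 0, 0, 1/3, 5/12,9/13,9/10,  2.2, 5, 7.57]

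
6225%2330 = 1565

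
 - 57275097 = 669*( - 85613 ) 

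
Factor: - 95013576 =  - 2^3*3^2 * 7^1*188519^1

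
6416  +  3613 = 10029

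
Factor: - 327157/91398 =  - 2^( - 1)*3^( - 1 )*  479^1*683^1*15233^ ( - 1)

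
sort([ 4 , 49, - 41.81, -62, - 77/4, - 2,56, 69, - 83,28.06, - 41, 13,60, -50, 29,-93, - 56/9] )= [ - 93, -83,-62,-50,-41.81 ,-41,-77/4, - 56/9, - 2, 4, 13,28.06, 29,49,56,60,69] 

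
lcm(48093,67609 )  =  4665021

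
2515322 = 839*2998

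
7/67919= 7/67919 = 0.00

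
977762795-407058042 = 570704753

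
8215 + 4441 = 12656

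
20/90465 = 4/18093 =0.00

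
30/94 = 15/47 = 0.32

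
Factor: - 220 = -2^2 * 5^1*11^1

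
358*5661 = 2026638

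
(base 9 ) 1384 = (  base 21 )27J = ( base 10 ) 1048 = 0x418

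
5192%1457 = 821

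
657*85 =55845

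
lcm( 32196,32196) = 32196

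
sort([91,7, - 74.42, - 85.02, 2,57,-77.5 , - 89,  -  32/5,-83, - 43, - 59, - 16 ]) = [ -89, - 85.02,- 83, - 77.5, - 74.42, - 59,-43, - 16,-32/5,2, 7,57,91]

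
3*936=2808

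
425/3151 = 425/3151 = 0.13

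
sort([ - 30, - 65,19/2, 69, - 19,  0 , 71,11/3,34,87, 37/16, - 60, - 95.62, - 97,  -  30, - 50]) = [ - 97, - 95.62, - 65, - 60, -50, - 30,  -  30, -19,  0,37/16, 11/3 , 19/2,  34,69 , 71, 87]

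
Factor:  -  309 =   -  3^1*103^1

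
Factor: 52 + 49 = 101^1=101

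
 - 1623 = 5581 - 7204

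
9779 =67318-57539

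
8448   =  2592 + 5856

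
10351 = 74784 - 64433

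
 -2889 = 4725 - 7614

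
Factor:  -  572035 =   -  5^1 *114407^1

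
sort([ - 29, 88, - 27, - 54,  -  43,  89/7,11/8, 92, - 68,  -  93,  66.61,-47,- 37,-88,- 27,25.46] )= [ - 93, - 88, - 68, - 54,  -  47, - 43, - 37, - 29, - 27,-27,11/8, 89/7,25.46,66.61,88,92 ] 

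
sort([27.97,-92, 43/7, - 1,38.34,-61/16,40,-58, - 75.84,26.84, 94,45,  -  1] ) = [ - 92,  -  75.84, - 58, - 61/16, - 1, - 1,43/7,26.84,27.97, 38.34, 40,45,94 ]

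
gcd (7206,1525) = 1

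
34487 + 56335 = 90822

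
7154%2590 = 1974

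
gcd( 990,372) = 6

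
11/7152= 11/7152 =0.00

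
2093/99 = 21  +  14/99 = 21.14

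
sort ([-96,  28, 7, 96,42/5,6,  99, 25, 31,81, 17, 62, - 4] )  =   [ - 96,-4, 6, 7,42/5,17,25, 28, 31,  62, 81, 96, 99] 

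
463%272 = 191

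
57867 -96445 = - 38578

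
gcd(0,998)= 998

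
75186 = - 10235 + 85421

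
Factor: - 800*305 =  - 2^5*5^3*61^1 = - 244000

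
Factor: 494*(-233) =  - 115102 = -  2^1*13^1*19^1*233^1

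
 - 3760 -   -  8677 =4917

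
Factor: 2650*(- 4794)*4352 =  - 2^10 * 3^1*5^2*17^2*47^1*53^1 = - 55288243200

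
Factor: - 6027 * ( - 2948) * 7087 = 2^2*3^1*7^2*11^1*19^1*41^1*67^1*373^1 = 125918952852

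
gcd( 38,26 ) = 2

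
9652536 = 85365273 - 75712737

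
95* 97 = 9215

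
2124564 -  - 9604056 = 11728620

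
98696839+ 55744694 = 154441533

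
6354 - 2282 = 4072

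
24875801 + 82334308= 107210109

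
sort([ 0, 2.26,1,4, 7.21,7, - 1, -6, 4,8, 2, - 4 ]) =[ - 6, - 4,-1,0,1 , 2,2.26,4 , 4,7,7.21 , 8 ] 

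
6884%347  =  291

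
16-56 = -40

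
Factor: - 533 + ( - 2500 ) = -3033 = -3^2*337^1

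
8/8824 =1/1103 = 0.00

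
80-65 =15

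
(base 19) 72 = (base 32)47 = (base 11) 113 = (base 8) 207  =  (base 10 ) 135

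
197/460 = 197/460 = 0.43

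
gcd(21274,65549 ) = 11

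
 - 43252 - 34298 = -77550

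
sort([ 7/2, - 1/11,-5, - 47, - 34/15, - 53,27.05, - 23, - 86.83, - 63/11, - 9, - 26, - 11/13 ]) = [ - 86.83, - 53,  -  47,-26, - 23, - 9,  -  63/11, - 5, - 34/15, - 11/13, - 1/11, 7/2, 27.05] 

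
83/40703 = 83/40703 = 0.00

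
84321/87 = 28107/29 =969.21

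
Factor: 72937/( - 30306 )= - 2^( - 1)*3^( - 1 )*5051^ ( - 1 )*72937^1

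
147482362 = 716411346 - 568928984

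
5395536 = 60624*89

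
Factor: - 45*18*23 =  - 18630= -2^1*3^4*5^1*23^1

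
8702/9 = 8702/9 = 966.89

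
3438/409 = 3438/409= 8.41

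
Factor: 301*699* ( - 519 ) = -3^2 * 7^1 *43^1*173^1*233^1 = -109197081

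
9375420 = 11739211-2363791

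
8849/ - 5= - 8849/5 = - 1769.80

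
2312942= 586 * 3947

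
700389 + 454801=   1155190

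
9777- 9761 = 16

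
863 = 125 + 738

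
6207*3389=21035523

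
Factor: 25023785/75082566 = 2^(- 1)*3^(  -  1)*5^1 * 13^( -1 )*19^( - 1)*29^( - 1 )*1747^( -1)*5004757^1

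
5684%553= 154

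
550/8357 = 550/8357 = 0.07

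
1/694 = 1/694 = 0.00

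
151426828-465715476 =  - 314288648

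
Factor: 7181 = 43^1*167^1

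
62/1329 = 62/1329 = 0.05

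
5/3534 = 5/3534 = 0.00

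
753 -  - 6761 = 7514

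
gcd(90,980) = 10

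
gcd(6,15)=3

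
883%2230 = 883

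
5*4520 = 22600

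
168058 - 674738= -506680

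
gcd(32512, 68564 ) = 4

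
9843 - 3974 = 5869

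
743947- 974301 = - 230354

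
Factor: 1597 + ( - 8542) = - 3^1*5^1 * 463^1  =  - 6945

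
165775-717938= - 552163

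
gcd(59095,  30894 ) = 1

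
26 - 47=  - 21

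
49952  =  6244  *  8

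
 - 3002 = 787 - 3789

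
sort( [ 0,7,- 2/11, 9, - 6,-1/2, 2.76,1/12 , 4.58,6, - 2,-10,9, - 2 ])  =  [ - 10, - 6, - 2,  -  2, - 1/2, - 2/11,0,1/12,2.76, 4.58,6,7, 9,9]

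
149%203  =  149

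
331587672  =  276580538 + 55007134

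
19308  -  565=18743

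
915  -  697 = 218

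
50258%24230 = 1798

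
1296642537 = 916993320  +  379649217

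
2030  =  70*29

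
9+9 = 18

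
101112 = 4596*22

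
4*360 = 1440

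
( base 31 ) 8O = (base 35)7R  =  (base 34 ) 80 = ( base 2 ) 100010000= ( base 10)272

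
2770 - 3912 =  - 1142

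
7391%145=141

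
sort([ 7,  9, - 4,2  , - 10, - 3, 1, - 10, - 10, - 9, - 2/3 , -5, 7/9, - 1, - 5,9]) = [ - 10, - 10, - 10 , - 9, - 5, - 5,-4, - 3, - 1, - 2/3, 7/9,1, 2,7,9,9] 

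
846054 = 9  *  94006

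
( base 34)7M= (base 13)170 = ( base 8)404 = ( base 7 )521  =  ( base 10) 260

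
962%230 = 42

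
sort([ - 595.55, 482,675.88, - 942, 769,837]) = [ - 942, - 595.55, 482,675.88, 769 , 837 ]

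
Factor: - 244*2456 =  - 599264 = - 2^5*61^1*307^1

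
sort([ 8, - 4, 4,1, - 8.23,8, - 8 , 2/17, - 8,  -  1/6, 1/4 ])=[ - 8.23,-8, - 8, - 4, - 1/6,2/17, 1/4, 1, 4,8,8 ]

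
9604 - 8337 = 1267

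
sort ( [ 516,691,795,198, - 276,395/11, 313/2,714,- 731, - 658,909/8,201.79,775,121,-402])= [  -  731,  -  658,- 402,- 276, 395/11,909/8,121,313/2,198,201.79,  516,691  ,  714,  775,795]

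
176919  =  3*58973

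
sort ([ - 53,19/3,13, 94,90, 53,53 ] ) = [ - 53,  19/3, 13, 53, 53, 90, 94 ] 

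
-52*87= -4524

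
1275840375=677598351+598242024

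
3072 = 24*128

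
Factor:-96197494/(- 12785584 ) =48098747/6392792=2^(-3 ) * 7^( - 1)*19^1*59^1 * 107^1*401^1*114157^( - 1) 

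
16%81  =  16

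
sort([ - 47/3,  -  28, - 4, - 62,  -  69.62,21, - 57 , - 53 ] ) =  [ - 69.62, - 62,- 57 ,-53, - 28,-47/3, - 4,21 ] 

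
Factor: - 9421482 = -2^1*3^1*7^1*101^1*2221^1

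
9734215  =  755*12893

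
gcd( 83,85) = 1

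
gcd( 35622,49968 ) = 18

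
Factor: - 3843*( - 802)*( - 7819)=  - 24098830434   =  -2^1*3^2*7^2 *61^1*401^1*1117^1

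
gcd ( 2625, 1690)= 5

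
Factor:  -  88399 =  - 109^1*811^1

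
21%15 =6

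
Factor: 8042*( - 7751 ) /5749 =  - 62333542/5749  =  - 2^1*23^1  *337^1*4021^1*5749^( - 1)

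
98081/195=502 +191/195 = 502.98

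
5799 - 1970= 3829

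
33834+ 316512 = 350346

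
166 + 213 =379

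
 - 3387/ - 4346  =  3387/4346 = 0.78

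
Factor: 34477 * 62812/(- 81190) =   -  2^1*5^( - 1)*41^1*353^( - 1 )*383^1*1499^1 = - 47077594/1765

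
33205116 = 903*36772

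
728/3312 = 91/414  =  0.22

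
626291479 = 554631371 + 71660108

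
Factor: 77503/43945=97/55 = 5^(  -  1)*11^( - 1 )*97^1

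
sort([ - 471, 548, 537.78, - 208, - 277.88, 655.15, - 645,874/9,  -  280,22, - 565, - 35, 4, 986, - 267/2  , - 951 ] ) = [ - 951, - 645,- 565, - 471,- 280,- 277.88, - 208, - 267/2, - 35 , 4, 22, 874/9, 537.78 , 548,655.15, 986]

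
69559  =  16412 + 53147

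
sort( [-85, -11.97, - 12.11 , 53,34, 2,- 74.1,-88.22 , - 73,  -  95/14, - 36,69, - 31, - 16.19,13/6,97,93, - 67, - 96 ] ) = [ - 96,-88.22, - 85, - 74.1,-73, - 67, - 36, - 31,-16.19, - 12.11, - 11.97, - 95/14,  2,13/6, 34,53,69,  93 , 97]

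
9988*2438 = 24350744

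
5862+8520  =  14382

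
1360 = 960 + 400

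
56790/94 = 28395/47 = 604.15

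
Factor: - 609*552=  - 336168= - 2^3*3^2*7^1*23^1*29^1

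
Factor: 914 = 2^1*457^1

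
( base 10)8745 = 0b10001000101001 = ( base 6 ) 104253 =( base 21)JH9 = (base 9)12886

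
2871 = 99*29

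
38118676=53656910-15538234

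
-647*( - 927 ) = 599769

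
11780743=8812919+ 2967824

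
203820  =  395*516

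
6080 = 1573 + 4507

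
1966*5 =9830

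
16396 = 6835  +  9561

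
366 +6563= 6929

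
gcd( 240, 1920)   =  240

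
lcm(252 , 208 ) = 13104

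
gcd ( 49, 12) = 1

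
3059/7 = 437 = 437.00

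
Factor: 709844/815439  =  2^2* 3^( - 1 )*17^( - 1)*43^1*59^( - 1)*271^( - 1 )  *  4127^1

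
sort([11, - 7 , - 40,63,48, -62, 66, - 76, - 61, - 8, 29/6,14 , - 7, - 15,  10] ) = [ - 76, - 62 ,-61, - 40, - 15, - 8, - 7,- 7,29/6,10, 11, 14, 48, 63, 66 ]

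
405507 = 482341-76834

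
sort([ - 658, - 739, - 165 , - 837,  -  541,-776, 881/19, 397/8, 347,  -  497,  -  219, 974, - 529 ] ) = [- 837, -776, - 739, - 658,  -  541, - 529, - 497, - 219,-165, 881/19, 397/8,  347,  974 ]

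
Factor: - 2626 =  - 2^1*13^1  *101^1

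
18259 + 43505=61764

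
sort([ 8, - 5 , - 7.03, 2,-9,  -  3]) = [ - 9,-7.03, - 5, - 3,  2, 8] 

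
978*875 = 855750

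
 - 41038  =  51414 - 92452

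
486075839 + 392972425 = 879048264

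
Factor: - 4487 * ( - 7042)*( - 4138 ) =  - 2^2*7^2*503^1*641^1*2069^1=- 130750264652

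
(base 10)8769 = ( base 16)2241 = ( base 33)81o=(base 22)I2D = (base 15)28E9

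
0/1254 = 0 = 0.00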